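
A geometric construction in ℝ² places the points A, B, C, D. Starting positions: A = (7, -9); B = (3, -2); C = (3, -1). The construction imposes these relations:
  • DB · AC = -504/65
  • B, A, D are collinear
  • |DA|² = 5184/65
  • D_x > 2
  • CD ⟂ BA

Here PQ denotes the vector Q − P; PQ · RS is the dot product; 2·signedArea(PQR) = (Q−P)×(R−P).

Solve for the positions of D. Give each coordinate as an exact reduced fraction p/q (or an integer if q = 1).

1. D_x = 167/65  [B, A, D are collinear ∩ CD ⟂ BA]
2. D_y = -81/65  [B, A, D are collinear ∩ CD ⟂ BA]
   → D = (167/65, -81/65)

D = (167/65, -81/65)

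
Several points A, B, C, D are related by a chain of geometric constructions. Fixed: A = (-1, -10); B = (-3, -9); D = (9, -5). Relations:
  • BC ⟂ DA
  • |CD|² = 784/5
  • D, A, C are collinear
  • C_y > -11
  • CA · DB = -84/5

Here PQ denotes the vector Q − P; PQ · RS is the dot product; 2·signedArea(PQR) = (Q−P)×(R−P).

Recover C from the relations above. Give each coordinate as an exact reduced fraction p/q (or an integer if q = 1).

C = (-11/5, -53/5)

1. C_x = -11/5  [D, A, C are collinear ∩ BC ⟂ DA]
2. C_y = -53/5  [D, A, C are collinear ∩ BC ⟂ DA]
   → C = (-11/5, -53/5)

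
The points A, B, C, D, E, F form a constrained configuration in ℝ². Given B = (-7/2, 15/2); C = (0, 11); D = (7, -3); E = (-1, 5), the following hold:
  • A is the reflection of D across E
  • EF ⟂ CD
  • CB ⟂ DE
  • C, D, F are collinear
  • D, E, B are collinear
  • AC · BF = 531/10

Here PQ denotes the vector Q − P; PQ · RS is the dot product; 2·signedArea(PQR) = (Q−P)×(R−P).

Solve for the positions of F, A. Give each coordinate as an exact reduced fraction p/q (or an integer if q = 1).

A = (-9, 13)
F = (11/5, 33/5)

1. F_x = 11/5  [C, D, F are collinear ∩ EF ⟂ CD]
2. F_y = 33/5  [C, D, F are collinear ∩ EF ⟂ CD]
   → F = (11/5, 33/5)
3. A_x = -9  [A is the reflection of D across E]
4. A_y = 13  [A is the reflection of D across E]
   → A = (-9, 13)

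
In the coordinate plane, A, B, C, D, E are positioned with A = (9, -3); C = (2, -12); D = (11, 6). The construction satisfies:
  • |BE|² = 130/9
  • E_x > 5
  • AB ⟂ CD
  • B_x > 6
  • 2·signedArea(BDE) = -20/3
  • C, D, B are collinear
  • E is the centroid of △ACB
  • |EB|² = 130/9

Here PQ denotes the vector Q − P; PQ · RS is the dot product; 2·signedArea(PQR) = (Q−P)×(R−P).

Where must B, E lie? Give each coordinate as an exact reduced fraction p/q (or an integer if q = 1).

B = (7, -2)
E = (6, -17/3)

1. B_x = 7  [C, D, B are collinear ∩ AB ⟂ CD]
2. B_y = -2  [C, D, B are collinear ∩ AB ⟂ CD]
   → B = (7, -2)
3. E_x = 6  [E is the centroid of △ACB]
4. E_y = -17/3  [E is the centroid of △ACB]
   → E = (6, -17/3)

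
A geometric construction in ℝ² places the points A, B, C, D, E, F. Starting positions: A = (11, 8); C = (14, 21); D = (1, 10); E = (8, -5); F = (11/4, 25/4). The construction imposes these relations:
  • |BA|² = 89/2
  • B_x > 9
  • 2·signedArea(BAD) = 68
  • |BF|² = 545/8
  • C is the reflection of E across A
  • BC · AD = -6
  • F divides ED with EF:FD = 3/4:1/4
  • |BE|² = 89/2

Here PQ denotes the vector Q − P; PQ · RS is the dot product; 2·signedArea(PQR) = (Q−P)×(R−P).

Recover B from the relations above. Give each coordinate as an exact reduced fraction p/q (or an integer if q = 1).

B = (19/2, 3/2)

1. B_x = 19/2  [BC · AD = -6 ∩ 2·signedArea(BAD) = 68]
2. B_y = 3/2  [BC · AD = -6 ∩ 2·signedArea(BAD) = 68]
   → B = (19/2, 3/2)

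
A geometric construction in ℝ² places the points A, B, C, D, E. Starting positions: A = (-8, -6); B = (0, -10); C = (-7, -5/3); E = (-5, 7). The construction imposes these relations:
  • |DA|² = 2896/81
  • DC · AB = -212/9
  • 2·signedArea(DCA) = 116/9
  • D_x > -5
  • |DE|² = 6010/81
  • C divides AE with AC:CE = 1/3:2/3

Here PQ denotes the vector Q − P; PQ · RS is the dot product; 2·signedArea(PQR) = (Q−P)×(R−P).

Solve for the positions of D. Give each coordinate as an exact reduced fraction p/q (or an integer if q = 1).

D = (-4, -14/9)

1. D_x = -4  [DC · AB = -212/9 ∩ 2·signedArea(DCA) = 116/9]
2. D_y = -14/9  [DC · AB = -212/9 ∩ 2·signedArea(DCA) = 116/9]
   → D = (-4, -14/9)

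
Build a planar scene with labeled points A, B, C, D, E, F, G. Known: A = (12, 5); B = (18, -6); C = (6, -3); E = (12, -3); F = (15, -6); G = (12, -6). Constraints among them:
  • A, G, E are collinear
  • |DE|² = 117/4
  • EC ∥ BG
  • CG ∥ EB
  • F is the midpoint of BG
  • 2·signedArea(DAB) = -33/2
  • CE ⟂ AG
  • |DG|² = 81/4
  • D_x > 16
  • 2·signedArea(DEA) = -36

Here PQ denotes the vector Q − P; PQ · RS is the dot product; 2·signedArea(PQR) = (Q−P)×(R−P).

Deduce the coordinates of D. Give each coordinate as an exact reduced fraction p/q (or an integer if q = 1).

1. D_x = 33/2  [2·signedArea(DAB) = -33/2 ∩ 2·signedArea(DEA) = -36]
2. D_y = -6  [2·signedArea(DAB) = -33/2 ∩ 2·signedArea(DEA) = -36]
   → D = (33/2, -6)

D = (33/2, -6)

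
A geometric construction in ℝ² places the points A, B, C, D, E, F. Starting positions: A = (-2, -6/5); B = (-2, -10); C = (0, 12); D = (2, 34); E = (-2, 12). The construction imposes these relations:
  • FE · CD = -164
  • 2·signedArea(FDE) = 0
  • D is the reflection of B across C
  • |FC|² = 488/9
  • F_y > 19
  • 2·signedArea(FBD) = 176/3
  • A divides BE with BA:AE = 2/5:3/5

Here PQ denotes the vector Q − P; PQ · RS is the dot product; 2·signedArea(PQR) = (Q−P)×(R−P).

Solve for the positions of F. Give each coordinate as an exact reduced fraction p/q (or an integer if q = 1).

1. F_x = -2/3  [2·signedArea(FDE) = 0 ∩ 2·signedArea(FBD) = 176/3]
2. F_y = 58/3  [2·signedArea(FDE) = 0 ∩ 2·signedArea(FBD) = 176/3]
   → F = (-2/3, 58/3)

F = (-2/3, 58/3)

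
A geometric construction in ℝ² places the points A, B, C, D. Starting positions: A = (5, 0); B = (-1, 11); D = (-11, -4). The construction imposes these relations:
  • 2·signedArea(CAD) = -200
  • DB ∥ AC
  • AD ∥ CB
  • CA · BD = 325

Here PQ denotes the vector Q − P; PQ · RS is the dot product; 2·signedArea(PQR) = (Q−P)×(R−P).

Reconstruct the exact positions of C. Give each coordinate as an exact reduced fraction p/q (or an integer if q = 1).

C = (15, 15)

1. C_x = 15  [AD ∥ CB ∩ DB ∥ AC]
2. C_y = 15  [AD ∥ CB ∩ DB ∥ AC]
   → C = (15, 15)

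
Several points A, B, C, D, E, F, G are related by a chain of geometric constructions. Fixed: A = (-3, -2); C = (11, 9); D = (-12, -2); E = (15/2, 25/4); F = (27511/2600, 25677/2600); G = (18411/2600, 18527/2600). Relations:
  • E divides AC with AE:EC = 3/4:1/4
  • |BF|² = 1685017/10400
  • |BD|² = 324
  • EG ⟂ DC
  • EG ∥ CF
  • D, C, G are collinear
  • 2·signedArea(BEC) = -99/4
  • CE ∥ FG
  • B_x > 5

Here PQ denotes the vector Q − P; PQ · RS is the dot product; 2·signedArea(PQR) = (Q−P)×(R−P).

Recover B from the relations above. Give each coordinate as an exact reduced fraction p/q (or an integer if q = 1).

1. B_x = 6  [line -11/4·x + 7/2·y + 47/2 = 0 ∩ |BD|² = 324]
2. B_y = -2  [line -11/4·x + 7/2·y + 47/2 = 0 ∩ |BD|² = 324]
   → B = (6, -2)

B = (6, -2)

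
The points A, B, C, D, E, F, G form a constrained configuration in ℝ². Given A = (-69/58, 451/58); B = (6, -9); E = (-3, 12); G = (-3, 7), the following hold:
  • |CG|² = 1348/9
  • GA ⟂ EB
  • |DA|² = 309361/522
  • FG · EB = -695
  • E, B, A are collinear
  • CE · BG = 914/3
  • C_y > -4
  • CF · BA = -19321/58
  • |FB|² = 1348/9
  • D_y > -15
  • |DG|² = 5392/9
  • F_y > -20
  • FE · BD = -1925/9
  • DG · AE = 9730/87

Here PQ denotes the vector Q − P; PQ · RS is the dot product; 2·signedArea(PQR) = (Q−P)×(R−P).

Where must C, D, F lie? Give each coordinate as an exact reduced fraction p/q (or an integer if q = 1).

1. C_x = 3  [line 9·x + -16·y + -257/3 = 0 ∩ |CG|² = 1348/9]
2. C_y = -11/3  [line 9·x + -16·y + -257/3 = 0 ∩ |CG|² = 1348/9]
   → C = (3, -11/3)
3. D_x = 9  [line 105/58·x + -245/58·y + -6685/87 = 0 ∩ |DG|² = 5392/9]
4. D_y = -43/3  [line 105/58·x + -245/58·y + -6685/87 = 0 ∩ |DG|² = 5392/9]
   → D = (9, -43/3)
5. F_x = 12  [CF · BA = -19321/58 ∩ FE · BD = -1925/9]
6. F_y = -59/3  [CF · BA = -19321/58 ∩ FE · BD = -1925/9]
   → F = (12, -59/3)

C = (3, -11/3)
D = (9, -43/3)
F = (12, -59/3)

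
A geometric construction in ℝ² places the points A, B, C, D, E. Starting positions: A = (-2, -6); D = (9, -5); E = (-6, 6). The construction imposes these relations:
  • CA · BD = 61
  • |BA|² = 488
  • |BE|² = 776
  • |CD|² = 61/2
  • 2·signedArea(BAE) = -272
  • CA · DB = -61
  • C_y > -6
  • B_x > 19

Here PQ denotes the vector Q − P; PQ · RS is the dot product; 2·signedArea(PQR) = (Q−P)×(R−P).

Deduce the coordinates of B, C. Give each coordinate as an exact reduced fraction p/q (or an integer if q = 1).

B = (20, -4)
C = (7/2, -11/2)

1. B_x = 20  [line -12·x + -4·y + 224 = 0 ∩ |BA|² = 488]
2. B_y = -4  [line -12·x + -4·y + 224 = 0 ∩ |BA|² = 488]
   → B = (20, -4)
3. C_x = 7/2  [line -11·x + -1·y + 33 = 0 ∩ |CD|² = 61/2]
4. C_y = -11/2  [line -11·x + -1·y + 33 = 0 ∩ |CD|² = 61/2]
   → C = (7/2, -11/2)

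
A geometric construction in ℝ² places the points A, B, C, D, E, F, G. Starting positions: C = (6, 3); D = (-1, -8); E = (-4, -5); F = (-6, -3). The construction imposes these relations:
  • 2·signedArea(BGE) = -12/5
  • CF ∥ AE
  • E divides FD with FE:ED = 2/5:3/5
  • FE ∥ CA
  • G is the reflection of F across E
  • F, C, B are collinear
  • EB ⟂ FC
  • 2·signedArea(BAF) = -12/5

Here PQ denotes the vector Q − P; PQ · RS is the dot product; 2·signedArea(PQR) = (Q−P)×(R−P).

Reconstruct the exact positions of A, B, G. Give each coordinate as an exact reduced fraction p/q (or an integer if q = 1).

A = (8, 1)
B = (-26/5, -13/5)
G = (-2, -7)

1. A_x = 8  [CF ∥ AE ∩ FE ∥ CA]
2. A_y = 1  [CF ∥ AE ∩ FE ∥ CA]
   → A = (8, 1)
3. B_x = -26/5  [F, C, B are collinear ∩ EB ⟂ FC]
4. B_y = -13/5  [F, C, B are collinear ∩ EB ⟂ FC]
   → B = (-26/5, -13/5)
5. G_x = -2  [G is the reflection of F across E]
6. G_y = -7  [G is the reflection of F across E]
   → G = (-2, -7)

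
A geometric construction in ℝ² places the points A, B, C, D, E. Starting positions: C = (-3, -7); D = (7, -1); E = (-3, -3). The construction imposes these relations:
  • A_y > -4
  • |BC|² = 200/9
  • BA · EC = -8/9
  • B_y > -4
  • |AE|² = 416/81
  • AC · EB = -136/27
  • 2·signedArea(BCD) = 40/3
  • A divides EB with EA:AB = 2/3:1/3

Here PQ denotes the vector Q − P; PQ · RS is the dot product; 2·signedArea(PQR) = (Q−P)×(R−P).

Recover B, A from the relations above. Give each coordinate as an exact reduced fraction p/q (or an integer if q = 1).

1. B_x = 1/3  [line -6·x + 10·y + 116/3 = 0 ∩ |BC|² = 200/9]
2. B_y = -11/3  [line -6·x + 10·y + 116/3 = 0 ∩ |BC|² = 200/9]
   → B = (1/3, -11/3)
3. A_x = -7/9  [A divides EB with EA:AB = 2/3:1/3]
4. A_y = -31/9  [A divides EB with EA:AB = 2/3:1/3]
   → A = (-7/9, -31/9)

A = (-7/9, -31/9)
B = (1/3, -11/3)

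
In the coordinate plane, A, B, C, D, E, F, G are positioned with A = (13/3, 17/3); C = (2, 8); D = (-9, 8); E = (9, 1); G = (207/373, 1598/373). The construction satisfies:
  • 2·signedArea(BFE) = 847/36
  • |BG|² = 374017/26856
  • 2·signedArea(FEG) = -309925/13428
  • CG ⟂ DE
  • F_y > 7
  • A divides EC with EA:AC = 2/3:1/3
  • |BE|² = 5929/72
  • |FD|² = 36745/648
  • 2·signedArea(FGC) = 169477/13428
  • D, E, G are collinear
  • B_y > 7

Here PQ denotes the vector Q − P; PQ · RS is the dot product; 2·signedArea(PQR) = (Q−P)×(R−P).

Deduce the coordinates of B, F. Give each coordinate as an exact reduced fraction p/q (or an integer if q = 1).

B = (31/12, 89/12)
F = (-53/36, 281/36)

1. F_x = -53/36  [2·signedArea(FEG) = -309925/13428 ∩ 2·signedArea(FGC) = 169477/13428]
2. F_y = 281/36  [2·signedArea(FEG) = -309925/13428 ∩ 2·signedArea(FGC) = 169477/13428]
   → F = (-53/36, 281/36)
3. B_x = 31/12  [line 245/36·x + 377/36·y + -381/4 = 0 ∩ |BE|² = 5929/72]
4. B_y = 89/12  [line 245/36·x + 377/36·y + -381/4 = 0 ∩ |BE|² = 5929/72]
   → B = (31/12, 89/12)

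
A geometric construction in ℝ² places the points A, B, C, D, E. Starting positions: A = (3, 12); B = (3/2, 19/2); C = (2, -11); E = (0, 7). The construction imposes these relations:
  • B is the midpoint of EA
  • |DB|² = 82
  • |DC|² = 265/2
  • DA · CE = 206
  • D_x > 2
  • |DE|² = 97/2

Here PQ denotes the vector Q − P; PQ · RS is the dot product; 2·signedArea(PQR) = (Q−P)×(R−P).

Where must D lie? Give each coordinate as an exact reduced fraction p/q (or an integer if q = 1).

D = (5/2, 1/2)

1. D_x = 5/2  [line 2·x + -18·y + 4 = 0 ∩ |DE|² = 97/2]
2. D_y = 1/2  [line 2·x + -18·y + 4 = 0 ∩ |DE|² = 97/2]
   → D = (5/2, 1/2)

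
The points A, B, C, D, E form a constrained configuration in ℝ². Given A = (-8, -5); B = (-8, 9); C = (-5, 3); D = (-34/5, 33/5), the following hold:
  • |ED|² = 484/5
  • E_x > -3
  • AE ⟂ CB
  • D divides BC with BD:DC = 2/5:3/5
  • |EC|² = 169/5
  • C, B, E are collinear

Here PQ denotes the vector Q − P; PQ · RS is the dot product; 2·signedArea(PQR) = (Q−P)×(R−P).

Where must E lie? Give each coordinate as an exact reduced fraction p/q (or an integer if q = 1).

E = (-12/5, -11/5)

1. E_x = -12/5  [C, B, E are collinear ∩ AE ⟂ CB]
2. E_y = -11/5  [C, B, E are collinear ∩ AE ⟂ CB]
   → E = (-12/5, -11/5)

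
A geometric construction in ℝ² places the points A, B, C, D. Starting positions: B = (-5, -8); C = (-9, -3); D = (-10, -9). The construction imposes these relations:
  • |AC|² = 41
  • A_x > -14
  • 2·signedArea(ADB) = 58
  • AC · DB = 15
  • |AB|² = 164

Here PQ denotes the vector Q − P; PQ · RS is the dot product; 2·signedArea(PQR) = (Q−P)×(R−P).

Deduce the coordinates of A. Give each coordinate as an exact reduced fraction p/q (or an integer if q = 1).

1. A_x = -13  [2·signedArea(ADB) = 58 ∩ AC · DB = 15]
2. A_y = 2  [2·signedArea(ADB) = 58 ∩ AC · DB = 15]
   → A = (-13, 2)

A = (-13, 2)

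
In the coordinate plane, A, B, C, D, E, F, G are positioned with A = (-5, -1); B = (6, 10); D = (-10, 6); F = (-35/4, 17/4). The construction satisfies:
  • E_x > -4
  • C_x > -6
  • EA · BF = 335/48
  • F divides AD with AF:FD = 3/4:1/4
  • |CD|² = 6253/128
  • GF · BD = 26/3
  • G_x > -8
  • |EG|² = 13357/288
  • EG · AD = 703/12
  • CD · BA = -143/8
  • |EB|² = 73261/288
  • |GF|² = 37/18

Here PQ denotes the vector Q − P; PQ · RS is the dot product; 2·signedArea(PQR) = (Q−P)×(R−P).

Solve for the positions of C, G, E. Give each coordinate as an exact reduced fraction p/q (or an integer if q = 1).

1. C_x = -95/16  [line 11·x + 11·y + 495/8 = 0 ∩ |CD|² = 6253/128]
2. C_y = 5/16  [line 11·x + 11·y + 495/8 = 0 ∩ |CD|² = 6253/128]
   → C = (-95/16, 5/16)
3. G_x = -95/12  [line 16·x + 4·y + 343/3 = 0 ∩ |GF|² = 37/18]
4. G_y = 37/12  [line 16·x + 4·y + 343/3 = 0 ∩ |GF|² = 37/18]
   → G = (-95/12, 37/12)
5. E_x = -95/24  [EA · BF = 335/48 ∩ EG · AD = 703/12]
6. E_y = -59/24  [EA · BF = 335/48 ∩ EG · AD = 703/12]
   → E = (-95/24, -59/24)

C = (-95/16, 5/16)
E = (-95/24, -59/24)
G = (-95/12, 37/12)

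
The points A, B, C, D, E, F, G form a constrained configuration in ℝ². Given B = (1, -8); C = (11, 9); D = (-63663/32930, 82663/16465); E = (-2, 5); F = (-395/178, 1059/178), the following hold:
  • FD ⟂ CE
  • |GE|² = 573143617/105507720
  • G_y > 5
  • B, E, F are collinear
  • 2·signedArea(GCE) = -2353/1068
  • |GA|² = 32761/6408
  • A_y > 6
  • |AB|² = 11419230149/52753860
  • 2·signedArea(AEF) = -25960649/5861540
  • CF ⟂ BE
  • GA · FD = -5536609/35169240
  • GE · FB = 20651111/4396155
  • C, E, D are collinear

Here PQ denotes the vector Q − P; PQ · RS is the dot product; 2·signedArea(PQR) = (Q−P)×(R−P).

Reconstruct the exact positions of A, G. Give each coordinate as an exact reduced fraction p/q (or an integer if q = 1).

1. A_x = 37582/16465  [line -169/178·x + -39/178·y + 21251659/5861540 = 0 ∩ |AB|² = 11419230149/52753860]
2. A_y = 657611/98790  [line -169/178·x + -39/178·y + 21251659/5861540 = 0 ∩ |AB|² = 11419230149/52753860]
   → A = (37582/16465, 657611/98790)
3. G_x = 11501/65860  [2·signedArea(GCE) = -2353/1068 ∩ GE · FB = 20651111/4396155]
4. G_y = 1153589/197580  [2·signedArea(GCE) = -2353/1068 ∩ GE · FB = 20651111/4396155]
   → G = (11501/65860, 1153589/197580)

A = (37582/16465, 657611/98790)
G = (11501/65860, 1153589/197580)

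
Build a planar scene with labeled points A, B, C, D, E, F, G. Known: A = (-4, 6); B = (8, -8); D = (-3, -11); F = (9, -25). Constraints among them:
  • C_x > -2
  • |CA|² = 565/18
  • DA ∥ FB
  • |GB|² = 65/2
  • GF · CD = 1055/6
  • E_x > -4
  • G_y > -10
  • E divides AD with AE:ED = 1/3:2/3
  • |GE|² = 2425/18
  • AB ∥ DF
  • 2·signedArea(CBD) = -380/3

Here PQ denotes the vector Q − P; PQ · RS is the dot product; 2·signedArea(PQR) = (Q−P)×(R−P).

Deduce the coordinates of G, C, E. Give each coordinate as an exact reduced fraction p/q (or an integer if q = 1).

1. C_x = -11/6  [line 3·x + -11·y + 44/3 = 0 ∩ |CA|² = 565/18]
2. C_y = 5/6  [line 3·x + -11·y + 44/3 = 0 ∩ |CA|² = 565/18]
   → C = (-11/6, 5/6)
3. E_x = -11/3  [E divides AD with AE:ED = 1/3:2/3]
4. E_y = 1/3  [E divides AD with AE:ED = 1/3:2/3]
   → E = (-11/3, 1/3)
5. G_x = 5/2  [line 7/6·x + 71/6·y + 219/2 = 0 ∩ |GB|² = 65/2]
6. G_y = -19/2  [line 7/6·x + 71/6·y + 219/2 = 0 ∩ |GB|² = 65/2]
   → G = (5/2, -19/2)

C = (-11/6, 5/6)
E = (-11/3, 1/3)
G = (5/2, -19/2)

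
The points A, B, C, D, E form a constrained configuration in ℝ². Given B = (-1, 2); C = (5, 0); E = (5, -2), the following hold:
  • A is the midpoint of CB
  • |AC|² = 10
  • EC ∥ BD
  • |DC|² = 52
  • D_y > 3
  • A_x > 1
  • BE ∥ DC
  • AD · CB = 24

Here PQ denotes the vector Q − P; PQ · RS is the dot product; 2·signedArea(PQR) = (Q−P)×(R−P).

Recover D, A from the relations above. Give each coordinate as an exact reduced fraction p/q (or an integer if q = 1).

A = (2, 1)
D = (-1, 4)

1. D_x = -1  [BE ∥ DC ∩ EC ∥ BD]
2. D_y = 4  [BE ∥ DC ∩ EC ∥ BD]
   → D = (-1, 4)
3. A_x = 2  [A is the midpoint of CB]
4. A_y = 1  [A is the midpoint of CB]
   → A = (2, 1)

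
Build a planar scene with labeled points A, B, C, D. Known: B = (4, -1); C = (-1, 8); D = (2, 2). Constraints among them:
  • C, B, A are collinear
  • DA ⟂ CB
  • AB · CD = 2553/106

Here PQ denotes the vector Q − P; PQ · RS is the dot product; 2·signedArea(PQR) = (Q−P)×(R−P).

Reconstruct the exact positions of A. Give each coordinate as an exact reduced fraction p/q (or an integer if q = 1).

1. A_x = 239/106  [C, B, A are collinear ∩ DA ⟂ CB]
2. A_y = 227/106  [C, B, A are collinear ∩ DA ⟂ CB]
   → A = (239/106, 227/106)

A = (239/106, 227/106)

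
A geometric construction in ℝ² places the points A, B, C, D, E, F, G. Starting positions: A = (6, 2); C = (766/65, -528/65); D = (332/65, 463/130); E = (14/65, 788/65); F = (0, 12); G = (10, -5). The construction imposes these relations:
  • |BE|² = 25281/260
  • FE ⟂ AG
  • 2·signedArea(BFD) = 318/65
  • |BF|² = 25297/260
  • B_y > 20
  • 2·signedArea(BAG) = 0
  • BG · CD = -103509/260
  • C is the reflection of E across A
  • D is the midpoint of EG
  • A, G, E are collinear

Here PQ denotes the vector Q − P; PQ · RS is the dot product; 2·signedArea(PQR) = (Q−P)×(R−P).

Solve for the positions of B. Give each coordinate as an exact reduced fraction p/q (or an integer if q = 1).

B = (-304/65, 2689/130)

1. B_x = -304/65  [2·signedArea(BAG) = 0 ∩ 2·signedArea(BFD) = 318/65]
2. B_y = 2689/130  [2·signedArea(BAG) = 0 ∩ 2·signedArea(BFD) = 318/65]
   → B = (-304/65, 2689/130)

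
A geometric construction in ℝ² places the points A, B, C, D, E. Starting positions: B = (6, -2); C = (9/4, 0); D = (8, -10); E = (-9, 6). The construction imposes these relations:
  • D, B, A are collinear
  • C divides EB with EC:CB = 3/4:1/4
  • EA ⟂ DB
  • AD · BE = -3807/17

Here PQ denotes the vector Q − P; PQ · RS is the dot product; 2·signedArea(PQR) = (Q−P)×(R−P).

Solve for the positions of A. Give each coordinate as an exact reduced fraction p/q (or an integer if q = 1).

A = (55/17, 154/17)

1. A_x = 55/17  [D, B, A are collinear ∩ EA ⟂ DB]
2. A_y = 154/17  [D, B, A are collinear ∩ EA ⟂ DB]
   → A = (55/17, 154/17)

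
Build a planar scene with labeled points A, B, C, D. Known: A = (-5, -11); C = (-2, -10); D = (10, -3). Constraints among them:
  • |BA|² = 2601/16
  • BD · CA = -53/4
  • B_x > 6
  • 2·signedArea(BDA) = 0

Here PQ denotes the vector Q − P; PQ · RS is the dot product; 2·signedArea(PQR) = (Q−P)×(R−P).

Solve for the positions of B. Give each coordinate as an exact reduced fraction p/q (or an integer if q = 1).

B = (25/4, -5)

1. B_x = 25/4  [2·signedArea(BDA) = 0 ∩ BD · CA = -53/4]
2. B_y = -5  [2·signedArea(BDA) = 0 ∩ BD · CA = -53/4]
   → B = (25/4, -5)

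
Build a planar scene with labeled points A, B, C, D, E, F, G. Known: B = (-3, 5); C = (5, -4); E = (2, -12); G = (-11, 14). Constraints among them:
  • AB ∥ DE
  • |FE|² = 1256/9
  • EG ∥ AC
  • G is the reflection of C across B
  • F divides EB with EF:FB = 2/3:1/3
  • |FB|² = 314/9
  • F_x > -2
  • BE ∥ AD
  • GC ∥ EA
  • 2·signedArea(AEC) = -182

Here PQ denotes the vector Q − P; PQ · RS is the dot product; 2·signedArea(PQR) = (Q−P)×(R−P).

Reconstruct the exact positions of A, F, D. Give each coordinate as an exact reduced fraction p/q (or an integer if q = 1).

1. A_x = 18  [EG ∥ AC ∩ GC ∥ EA]
2. A_y = -30  [EG ∥ AC ∩ GC ∥ EA]
   → A = (18, -30)
3. F_x = -4/3  [F divides EB with EF:FB = 2/3:1/3]
4. F_y = -2/3  [F divides EB with EF:FB = 2/3:1/3]
   → F = (-4/3, -2/3)
5. D_x = 23  [AB ∥ DE ∩ BE ∥ AD]
6. D_y = -47  [AB ∥ DE ∩ BE ∥ AD]
   → D = (23, -47)

A = (18, -30)
D = (23, -47)
F = (-4/3, -2/3)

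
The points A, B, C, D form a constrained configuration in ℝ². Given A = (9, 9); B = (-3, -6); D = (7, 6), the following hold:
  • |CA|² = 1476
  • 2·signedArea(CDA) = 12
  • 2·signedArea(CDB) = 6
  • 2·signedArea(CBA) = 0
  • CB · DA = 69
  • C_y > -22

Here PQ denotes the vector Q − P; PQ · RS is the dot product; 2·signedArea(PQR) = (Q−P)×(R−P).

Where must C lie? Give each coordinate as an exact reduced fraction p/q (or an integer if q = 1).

C = (-15, -21)

1. C_x = -15  [2·signedArea(CBA) = 0 ∩ 2·signedArea(CDB) = 6]
2. C_y = -21  [2·signedArea(CBA) = 0 ∩ 2·signedArea(CDB) = 6]
   → C = (-15, -21)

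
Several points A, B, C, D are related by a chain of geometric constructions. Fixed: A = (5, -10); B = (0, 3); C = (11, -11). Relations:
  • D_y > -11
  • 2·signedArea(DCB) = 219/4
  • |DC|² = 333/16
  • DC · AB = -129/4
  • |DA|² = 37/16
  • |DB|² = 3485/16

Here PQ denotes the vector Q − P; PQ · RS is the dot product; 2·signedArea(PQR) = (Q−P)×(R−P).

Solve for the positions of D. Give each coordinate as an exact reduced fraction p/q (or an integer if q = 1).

1. D_x = 13/2  [2·signedArea(DCB) = 219/4 ∩ DC · AB = -129/4]
2. D_y = -41/4  [2·signedArea(DCB) = 219/4 ∩ DC · AB = -129/4]
   → D = (13/2, -41/4)

D = (13/2, -41/4)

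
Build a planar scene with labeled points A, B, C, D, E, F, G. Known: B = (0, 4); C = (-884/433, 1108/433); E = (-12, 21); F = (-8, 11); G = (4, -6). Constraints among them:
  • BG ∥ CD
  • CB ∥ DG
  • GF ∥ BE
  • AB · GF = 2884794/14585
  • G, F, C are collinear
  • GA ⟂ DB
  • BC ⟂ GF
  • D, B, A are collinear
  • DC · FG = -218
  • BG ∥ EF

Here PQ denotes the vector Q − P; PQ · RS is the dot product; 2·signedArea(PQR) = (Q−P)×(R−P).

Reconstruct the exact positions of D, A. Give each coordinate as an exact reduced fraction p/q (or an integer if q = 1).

1. D_x = 848/433  [CB ∥ DG ∩ BG ∥ CD]
2. D_y = -3222/433  [CB ∥ DG ∩ BG ∥ CD]
   → D = (848/433, -3222/433)
3. A_x = 11221584/6315305  [D, B, A are collinear ∩ GA ⟂ DB]
4. A_y = -40295062/6315305  [D, B, A are collinear ∩ GA ⟂ DB]
   → A = (11221584/6315305, -40295062/6315305)

A = (11221584/6315305, -40295062/6315305)
D = (848/433, -3222/433)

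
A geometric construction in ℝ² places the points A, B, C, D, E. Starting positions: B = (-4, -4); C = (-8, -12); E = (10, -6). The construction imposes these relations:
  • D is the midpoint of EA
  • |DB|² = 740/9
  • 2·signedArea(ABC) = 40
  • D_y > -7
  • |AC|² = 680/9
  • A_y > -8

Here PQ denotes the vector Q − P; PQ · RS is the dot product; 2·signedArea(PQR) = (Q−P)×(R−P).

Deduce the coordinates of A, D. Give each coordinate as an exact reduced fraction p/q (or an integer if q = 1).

1. A_x = -2/3  [line 8·x + -4·y + -24 = 0 ∩ |AC|² = 680/9]
2. A_y = -22/3  [line 8·x + -4·y + -24 = 0 ∩ |AC|² = 680/9]
   → A = (-2/3, -22/3)
3. D_x = 14/3  [D is the midpoint of EA]
4. D_y = -20/3  [D is the midpoint of EA]
   → D = (14/3, -20/3)

A = (-2/3, -22/3)
D = (14/3, -20/3)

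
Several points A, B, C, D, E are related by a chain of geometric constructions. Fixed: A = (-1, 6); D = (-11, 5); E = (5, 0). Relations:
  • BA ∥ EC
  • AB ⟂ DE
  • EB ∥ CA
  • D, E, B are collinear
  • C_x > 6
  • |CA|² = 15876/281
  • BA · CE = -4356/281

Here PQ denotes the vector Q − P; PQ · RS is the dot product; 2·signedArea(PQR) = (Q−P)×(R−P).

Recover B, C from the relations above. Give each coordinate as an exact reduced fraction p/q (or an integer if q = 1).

B = (-611/281, 630/281)
C = (1735/281, 1056/281)

1. B_x = -611/281  [D, E, B are collinear ∩ AB ⟂ DE]
2. B_y = 630/281  [D, E, B are collinear ∩ AB ⟂ DE]
   → B = (-611/281, 630/281)
3. C_x = 1735/281  [EB ∥ CA ∩ BA ∥ EC]
4. C_y = 1056/281  [EB ∥ CA ∩ BA ∥ EC]
   → C = (1735/281, 1056/281)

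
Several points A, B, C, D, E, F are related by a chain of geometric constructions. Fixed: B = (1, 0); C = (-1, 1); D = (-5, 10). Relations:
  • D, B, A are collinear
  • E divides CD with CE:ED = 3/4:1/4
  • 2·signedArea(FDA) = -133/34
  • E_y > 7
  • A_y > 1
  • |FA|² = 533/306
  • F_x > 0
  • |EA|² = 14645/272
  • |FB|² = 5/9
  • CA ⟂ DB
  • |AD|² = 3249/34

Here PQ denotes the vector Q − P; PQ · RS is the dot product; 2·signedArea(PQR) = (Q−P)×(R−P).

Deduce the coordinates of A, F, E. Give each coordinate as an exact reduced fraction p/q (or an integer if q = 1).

A = (1/34, 55/34)
E = (-4, 31/4)
F = (1/3, 1/3)

1. A_x = 1/34  [D, B, A are collinear ∩ CA ⟂ DB]
2. A_y = 55/34  [D, B, A are collinear ∩ CA ⟂ DB]
   → A = (1/34, 55/34)
3. F_x = 1/3  [line 285/34·x + 171/34·y + -76/17 = 0 ∩ |FA|² = 533/306]
4. F_y = 1/3  [line 285/34·x + 171/34·y + -76/17 = 0 ∩ |FA|² = 533/306]
   → F = (1/3, 1/3)
5. E_x = -4  [E divides CD with CE:ED = 3/4:1/4]
6. E_y = 31/4  [E divides CD with CE:ED = 3/4:1/4]
   → E = (-4, 31/4)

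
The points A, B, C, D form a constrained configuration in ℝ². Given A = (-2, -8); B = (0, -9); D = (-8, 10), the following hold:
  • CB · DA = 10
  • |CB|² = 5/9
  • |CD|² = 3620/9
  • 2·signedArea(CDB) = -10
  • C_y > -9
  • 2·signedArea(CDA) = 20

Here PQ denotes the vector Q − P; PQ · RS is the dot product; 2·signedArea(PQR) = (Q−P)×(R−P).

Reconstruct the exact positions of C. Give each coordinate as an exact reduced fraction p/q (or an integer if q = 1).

C = (-2/3, -26/3)

1. C_x = -2/3  [2·signedArea(CDA) = 20 ∩ 2·signedArea(CDB) = -10]
2. C_y = -26/3  [2·signedArea(CDA) = 20 ∩ 2·signedArea(CDB) = -10]
   → C = (-2/3, -26/3)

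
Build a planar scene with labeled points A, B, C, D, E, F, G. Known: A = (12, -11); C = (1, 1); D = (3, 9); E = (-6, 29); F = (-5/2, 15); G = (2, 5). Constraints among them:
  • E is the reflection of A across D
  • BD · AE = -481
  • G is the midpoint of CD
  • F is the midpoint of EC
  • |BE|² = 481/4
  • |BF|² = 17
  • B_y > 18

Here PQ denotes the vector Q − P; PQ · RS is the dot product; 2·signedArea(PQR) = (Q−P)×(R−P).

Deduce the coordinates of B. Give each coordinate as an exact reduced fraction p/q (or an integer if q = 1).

1. B_x = -3/2  [line 18·x + -40·y + 787 = 0 ∩ |BF|² = 17]
2. B_y = 19  [line 18·x + -40·y + 787 = 0 ∩ |BF|² = 17]
   → B = (-3/2, 19)

B = (-3/2, 19)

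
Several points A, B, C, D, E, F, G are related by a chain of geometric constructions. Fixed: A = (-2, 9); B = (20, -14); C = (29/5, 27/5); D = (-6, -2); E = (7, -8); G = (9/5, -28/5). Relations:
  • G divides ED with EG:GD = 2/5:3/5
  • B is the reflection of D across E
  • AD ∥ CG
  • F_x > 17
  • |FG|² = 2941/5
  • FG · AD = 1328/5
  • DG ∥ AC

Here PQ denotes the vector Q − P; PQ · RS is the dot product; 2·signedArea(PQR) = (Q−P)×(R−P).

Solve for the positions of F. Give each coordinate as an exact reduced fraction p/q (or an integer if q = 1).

F = (88/5, 64/5)

1. F_x = 88/5  [line 4·x + 11·y + -1056/5 = 0 ∩ |FG|² = 2941/5]
2. F_y = 64/5  [line 4·x + 11·y + -1056/5 = 0 ∩ |FG|² = 2941/5]
   → F = (88/5, 64/5)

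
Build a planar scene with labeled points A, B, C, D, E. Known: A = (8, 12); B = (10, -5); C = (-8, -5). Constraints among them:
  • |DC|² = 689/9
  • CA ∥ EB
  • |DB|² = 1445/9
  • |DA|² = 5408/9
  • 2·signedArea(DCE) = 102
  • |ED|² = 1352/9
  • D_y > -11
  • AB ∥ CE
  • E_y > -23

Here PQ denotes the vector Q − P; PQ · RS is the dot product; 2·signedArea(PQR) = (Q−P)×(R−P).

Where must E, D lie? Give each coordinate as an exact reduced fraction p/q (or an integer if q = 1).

1. E_x = -6  [CA ∥ EB ∩ AB ∥ CE]
2. E_y = -22  [CA ∥ EB ∩ AB ∥ CE]
   → E = (-6, -22)
3. D_x = -4/3  [line 17·x + 2·y + 44 = 0 ∩ |ED|² = 1352/9]
4. D_y = -32/3  [line 17·x + 2·y + 44 = 0 ∩ |ED|² = 1352/9]
   → D = (-4/3, -32/3)

D = (-4/3, -32/3)
E = (-6, -22)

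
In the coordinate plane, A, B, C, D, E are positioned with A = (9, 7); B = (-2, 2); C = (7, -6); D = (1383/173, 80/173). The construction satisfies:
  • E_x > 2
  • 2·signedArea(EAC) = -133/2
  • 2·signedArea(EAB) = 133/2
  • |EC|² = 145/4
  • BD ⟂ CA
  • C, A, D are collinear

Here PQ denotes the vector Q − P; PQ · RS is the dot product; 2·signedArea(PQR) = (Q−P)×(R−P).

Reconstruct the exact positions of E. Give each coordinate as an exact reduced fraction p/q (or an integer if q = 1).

E = (5/2, -2)

1. E_x = 5/2  [2·signedArea(EAB) = 133/2 ∩ 2·signedArea(EAC) = -133/2]
2. E_y = -2  [2·signedArea(EAB) = 133/2 ∩ 2·signedArea(EAC) = -133/2]
   → E = (5/2, -2)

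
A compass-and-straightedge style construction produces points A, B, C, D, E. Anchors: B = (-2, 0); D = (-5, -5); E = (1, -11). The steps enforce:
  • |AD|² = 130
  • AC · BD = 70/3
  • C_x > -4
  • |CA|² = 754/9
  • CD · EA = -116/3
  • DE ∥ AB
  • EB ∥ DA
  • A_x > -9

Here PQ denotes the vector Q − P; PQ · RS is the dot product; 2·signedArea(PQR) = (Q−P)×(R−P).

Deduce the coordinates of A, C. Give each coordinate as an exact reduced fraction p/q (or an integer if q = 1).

A = (-8, 6)
C = (-3, -5/3)

1. A_x = -8  [DE ∥ AB ∩ EB ∥ DA]
2. A_y = 6  [DE ∥ AB ∩ EB ∥ DA]
   → A = (-8, 6)
3. C_x = -3  [CD · EA = -116/3 ∩ AC · BD = 70/3]
4. C_y = -5/3  [CD · EA = -116/3 ∩ AC · BD = 70/3]
   → C = (-3, -5/3)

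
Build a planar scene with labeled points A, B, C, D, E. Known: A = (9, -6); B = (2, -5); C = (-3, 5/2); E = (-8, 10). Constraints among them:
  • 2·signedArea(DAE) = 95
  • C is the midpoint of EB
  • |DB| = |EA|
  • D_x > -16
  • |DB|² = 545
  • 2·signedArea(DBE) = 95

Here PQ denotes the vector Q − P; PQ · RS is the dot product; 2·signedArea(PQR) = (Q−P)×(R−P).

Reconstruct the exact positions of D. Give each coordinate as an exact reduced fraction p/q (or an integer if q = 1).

D = (-15, 11)

1. D_x = -15  [2·signedArea(DAE) = 95 ∩ 2·signedArea(DBE) = 95]
2. D_y = 11  [2·signedArea(DAE) = 95 ∩ 2·signedArea(DBE) = 95]
   → D = (-15, 11)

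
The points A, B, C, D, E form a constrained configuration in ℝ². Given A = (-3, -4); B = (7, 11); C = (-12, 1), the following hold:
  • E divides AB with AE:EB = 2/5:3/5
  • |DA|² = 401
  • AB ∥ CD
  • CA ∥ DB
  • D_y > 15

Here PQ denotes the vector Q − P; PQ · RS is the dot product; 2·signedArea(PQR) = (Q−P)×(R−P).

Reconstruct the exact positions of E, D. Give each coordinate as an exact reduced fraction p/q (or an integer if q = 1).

1. E_x = 1  [E divides AB with AE:EB = 2/5:3/5]
2. E_y = 2  [E divides AB with AE:EB = 2/5:3/5]
   → E = (1, 2)
3. D_x = -2  [CA ∥ DB ∩ AB ∥ CD]
4. D_y = 16  [CA ∥ DB ∩ AB ∥ CD]
   → D = (-2, 16)

D = (-2, 16)
E = (1, 2)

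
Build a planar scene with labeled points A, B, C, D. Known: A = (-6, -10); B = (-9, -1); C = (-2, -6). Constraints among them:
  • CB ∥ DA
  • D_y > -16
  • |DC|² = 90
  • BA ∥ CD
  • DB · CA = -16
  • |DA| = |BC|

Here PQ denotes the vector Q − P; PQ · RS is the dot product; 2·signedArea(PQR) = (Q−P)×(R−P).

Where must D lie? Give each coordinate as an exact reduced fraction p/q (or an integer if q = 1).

D = (1, -15)

1. D_x = 1  [CB ∥ DA ∩ BA ∥ CD]
2. D_y = -15  [CB ∥ DA ∩ BA ∥ CD]
   → D = (1, -15)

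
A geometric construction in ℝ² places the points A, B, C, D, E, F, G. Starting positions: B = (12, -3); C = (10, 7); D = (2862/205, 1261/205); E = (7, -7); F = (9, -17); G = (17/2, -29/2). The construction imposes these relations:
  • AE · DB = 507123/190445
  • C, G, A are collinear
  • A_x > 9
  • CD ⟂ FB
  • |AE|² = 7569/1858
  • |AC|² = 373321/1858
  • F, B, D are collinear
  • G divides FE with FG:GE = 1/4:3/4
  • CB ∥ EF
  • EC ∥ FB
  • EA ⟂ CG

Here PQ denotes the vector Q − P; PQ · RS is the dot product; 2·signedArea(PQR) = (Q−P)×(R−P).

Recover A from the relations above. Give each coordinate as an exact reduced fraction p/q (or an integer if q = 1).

A = (16747/1858, -13267/1858)

1. A_x = 16747/1858  [C, G, A are collinear ∩ EA ⟂ CG]
2. A_y = -13267/1858  [C, G, A are collinear ∩ EA ⟂ CG]
   → A = (16747/1858, -13267/1858)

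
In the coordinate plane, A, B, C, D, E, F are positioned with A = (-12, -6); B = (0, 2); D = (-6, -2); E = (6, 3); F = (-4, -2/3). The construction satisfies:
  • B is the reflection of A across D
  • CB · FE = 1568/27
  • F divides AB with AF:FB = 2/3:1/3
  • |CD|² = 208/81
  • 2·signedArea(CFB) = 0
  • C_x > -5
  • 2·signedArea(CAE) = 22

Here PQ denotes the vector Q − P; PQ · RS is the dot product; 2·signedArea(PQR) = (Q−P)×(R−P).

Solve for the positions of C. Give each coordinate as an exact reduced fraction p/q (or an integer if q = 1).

C = (-14/3, -10/9)

1. C_x = -14/3  [2·signedArea(CFB) = 0 ∩ CB · FE = 1568/27]
2. C_y = -10/9  [2·signedArea(CFB) = 0 ∩ CB · FE = 1568/27]
   → C = (-14/3, -10/9)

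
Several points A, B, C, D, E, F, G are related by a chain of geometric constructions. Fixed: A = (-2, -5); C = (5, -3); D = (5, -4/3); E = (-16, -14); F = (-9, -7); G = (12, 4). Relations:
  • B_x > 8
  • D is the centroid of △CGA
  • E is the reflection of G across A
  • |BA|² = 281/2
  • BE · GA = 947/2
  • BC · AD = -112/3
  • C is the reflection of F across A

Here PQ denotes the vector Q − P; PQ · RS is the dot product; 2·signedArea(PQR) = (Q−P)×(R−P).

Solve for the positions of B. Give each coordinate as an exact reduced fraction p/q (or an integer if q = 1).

1. B_x = 17/2  [BE · GA = 947/2 ∩ BC · AD = -112/3]
2. B_y = 1/2  [BE · GA = 947/2 ∩ BC · AD = -112/3]
   → B = (17/2, 1/2)

B = (17/2, 1/2)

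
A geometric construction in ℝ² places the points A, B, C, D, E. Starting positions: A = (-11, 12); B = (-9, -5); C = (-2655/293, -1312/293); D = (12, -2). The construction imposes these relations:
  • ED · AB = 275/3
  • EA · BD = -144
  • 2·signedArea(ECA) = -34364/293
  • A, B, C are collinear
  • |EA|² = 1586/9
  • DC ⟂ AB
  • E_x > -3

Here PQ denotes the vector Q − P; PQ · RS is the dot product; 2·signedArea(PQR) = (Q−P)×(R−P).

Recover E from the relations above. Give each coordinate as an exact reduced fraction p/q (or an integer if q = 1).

E = (-8/3, 5/3)

1. E_x = -8/3  [ED · AB = 275/3 ∩ 2·signedArea(ECA) = -34364/293]
2. E_y = 5/3  [ED · AB = 275/3 ∩ 2·signedArea(ECA) = -34364/293]
   → E = (-8/3, 5/3)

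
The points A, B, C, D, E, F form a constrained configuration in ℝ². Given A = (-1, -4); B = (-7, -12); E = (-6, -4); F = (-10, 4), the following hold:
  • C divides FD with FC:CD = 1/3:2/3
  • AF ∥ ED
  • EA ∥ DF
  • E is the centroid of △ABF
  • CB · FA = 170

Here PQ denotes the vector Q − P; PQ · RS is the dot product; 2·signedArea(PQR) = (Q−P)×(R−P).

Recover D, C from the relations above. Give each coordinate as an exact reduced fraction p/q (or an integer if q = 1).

C = (-35/3, 4)
D = (-15, 4)

1. D_x = -15  [EA ∥ DF ∩ AF ∥ ED]
2. D_y = 4  [EA ∥ DF ∩ AF ∥ ED]
   → D = (-15, 4)
3. C_x = -35/3  [C divides FD with FC:CD = 1/3:2/3]
4. C_y = 4  [C divides FD with FC:CD = 1/3:2/3]
   → C = (-35/3, 4)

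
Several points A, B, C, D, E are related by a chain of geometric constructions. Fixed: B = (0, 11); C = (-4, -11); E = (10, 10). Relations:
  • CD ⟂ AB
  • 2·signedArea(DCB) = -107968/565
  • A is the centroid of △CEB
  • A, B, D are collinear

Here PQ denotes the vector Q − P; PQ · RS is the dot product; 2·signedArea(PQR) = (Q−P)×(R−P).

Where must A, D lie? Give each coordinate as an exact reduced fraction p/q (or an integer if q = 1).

A = (2, 10/3)
D = (2892/565, -4871/565)

1. A_x = 2  [A is the centroid of △CEB]
2. A_y = 10/3  [A is the centroid of △CEB]
   → A = (2, 10/3)
3. D_x = 2892/565  [A, B, D are collinear ∩ CD ⟂ AB]
4. D_y = -4871/565  [A, B, D are collinear ∩ CD ⟂ AB]
   → D = (2892/565, -4871/565)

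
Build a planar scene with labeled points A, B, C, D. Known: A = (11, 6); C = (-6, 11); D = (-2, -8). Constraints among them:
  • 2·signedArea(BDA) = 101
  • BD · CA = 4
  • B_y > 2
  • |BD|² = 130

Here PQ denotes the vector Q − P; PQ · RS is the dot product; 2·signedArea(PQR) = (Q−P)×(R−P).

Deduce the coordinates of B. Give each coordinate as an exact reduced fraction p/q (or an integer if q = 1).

1. B_x = 1  [BD · CA = 4 ∩ 2·signedArea(BDA) = 101]
2. B_y = 3  [BD · CA = 4 ∩ 2·signedArea(BDA) = 101]
   → B = (1, 3)

B = (1, 3)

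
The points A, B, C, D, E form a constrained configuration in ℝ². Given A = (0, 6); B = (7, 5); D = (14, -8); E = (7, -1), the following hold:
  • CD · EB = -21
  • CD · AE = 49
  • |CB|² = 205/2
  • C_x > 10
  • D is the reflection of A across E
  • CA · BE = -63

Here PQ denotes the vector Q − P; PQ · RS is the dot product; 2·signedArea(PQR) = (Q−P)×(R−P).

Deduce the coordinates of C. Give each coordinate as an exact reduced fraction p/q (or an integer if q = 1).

1. C_x = 21/2  [CA · BE = -63 ∩ CD · AE = 49]
2. C_y = -9/2  [CA · BE = -63 ∩ CD · AE = 49]
   → C = (21/2, -9/2)

C = (21/2, -9/2)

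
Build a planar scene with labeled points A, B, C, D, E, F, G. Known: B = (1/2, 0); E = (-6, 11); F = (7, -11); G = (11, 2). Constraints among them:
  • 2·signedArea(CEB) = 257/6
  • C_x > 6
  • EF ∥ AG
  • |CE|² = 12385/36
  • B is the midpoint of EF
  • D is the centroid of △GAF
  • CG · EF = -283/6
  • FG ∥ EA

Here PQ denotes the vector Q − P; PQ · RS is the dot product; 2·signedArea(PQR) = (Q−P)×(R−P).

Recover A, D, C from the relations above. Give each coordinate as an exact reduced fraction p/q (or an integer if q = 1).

A = (-2, 24)
C = (37/6, -3)
D = (16/3, 5)

1. A_x = -2  [EF ∥ AG ∩ FG ∥ EA]
2. A_y = 24  [EF ∥ AG ∩ FG ∥ EA]
   → A = (-2, 24)
3. D_x = 16/3  [D is the centroid of △GAF]
4. D_y = 5  [D is the centroid of △GAF]
   → D = (16/3, 5)
5. C_x = 37/6  [2·signedArea(CEB) = 257/6 ∩ CG · EF = -283/6]
6. C_y = -3  [2·signedArea(CEB) = 257/6 ∩ CG · EF = -283/6]
   → C = (37/6, -3)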